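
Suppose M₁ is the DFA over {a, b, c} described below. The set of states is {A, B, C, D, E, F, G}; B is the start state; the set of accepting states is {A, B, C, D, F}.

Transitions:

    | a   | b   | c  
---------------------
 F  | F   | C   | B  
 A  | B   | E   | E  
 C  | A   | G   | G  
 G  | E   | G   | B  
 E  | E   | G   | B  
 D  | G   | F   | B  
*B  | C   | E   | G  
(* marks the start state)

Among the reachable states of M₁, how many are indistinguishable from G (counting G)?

Reachable states from the start: {A,B,C,E,G}. Unreachable: {D,F} — drop them.
P0 = {A,B,C} | {E,G}.
No further refinement is possible. Final partition (2 blocks): {A,B,C} | {E,G}.
State G belongs to the block {E,G}, which has 2 states.

2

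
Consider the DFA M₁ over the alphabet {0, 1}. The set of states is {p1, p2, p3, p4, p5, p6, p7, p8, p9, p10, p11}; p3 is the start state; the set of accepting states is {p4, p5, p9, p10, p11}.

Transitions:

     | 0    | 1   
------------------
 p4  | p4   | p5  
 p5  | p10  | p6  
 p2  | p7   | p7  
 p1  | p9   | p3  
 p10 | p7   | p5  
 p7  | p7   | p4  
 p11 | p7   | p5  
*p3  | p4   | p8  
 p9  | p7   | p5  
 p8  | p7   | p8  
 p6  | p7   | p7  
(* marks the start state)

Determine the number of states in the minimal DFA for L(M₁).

Reachable states from the start: {p3,p4,p5,p6,p7,p8,p10}. Unreachable: {p1,p2,p9,p11} — drop them.
Start with accepting vs non-accepting: {p4,p5,p10} | {p3,p6,p7,p8}.
On input 0, block {p4,p5,p10} splits into {p4,p5} and {p10}.
Refine {p4,p5} on symbol 0: members go to different blocks, giving {p4} and {p5}.
Refine {p3,p6,p7,p8} on symbol 0: members go to different blocks, giving {p6,p7,p8} and {p3}.
Split {p6,p7,p8} by δ(·,1) → {p6,p8} and {p7}.
Split {p6,p8} by δ(·,1) → {p6} and {p8}.
No further refinement is possible. Final partition (7 blocks): {p4} | {p6} | {p10} | {p5} | {p3} | {p7} | {p8}.

7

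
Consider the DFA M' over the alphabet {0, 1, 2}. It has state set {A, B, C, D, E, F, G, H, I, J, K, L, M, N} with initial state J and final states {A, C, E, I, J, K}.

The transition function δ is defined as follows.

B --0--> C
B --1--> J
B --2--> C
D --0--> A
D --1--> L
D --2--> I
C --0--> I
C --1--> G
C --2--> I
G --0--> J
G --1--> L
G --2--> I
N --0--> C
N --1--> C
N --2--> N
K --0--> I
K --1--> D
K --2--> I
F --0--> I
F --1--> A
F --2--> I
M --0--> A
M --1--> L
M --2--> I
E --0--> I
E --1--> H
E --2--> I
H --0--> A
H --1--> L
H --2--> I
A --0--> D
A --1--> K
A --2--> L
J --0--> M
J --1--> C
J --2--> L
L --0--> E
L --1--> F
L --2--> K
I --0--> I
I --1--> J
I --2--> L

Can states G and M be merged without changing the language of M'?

Reachable states from the start: {A,C,D,E,F,G,H,I,J,K,L,M}. Unreachable: {B,N} — drop them.
Initial partition by acceptance: {A,C,E,I,J,K} | {D,F,G,H,L,M}.
On input 0, block {A,C,E,I,J,K} splits into {C,E,I,K} and {A,J}.
Refine {C,E,I,K} on symbol 1: members go to different blocks, giving {C,E,K} and {I}.
Refine {D,F,G,H,L,M} on symbol 0: members go to different blocks, giving {D,G,H,M} and {F} and {L}.
The partition is now stable with 6 blocks: {C,E,K} | {D,G,H,M} | {A,J} | {I} | {F} | {L}.
G and M lie in the same block of the stable partition, so they are equivalent — no string distinguishes them.

Yes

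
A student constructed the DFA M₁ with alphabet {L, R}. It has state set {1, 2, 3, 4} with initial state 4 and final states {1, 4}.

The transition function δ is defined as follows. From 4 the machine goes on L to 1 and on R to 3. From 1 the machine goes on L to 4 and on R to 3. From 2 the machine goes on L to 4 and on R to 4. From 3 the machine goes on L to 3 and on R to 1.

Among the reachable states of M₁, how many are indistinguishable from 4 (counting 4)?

States {2} cannot be reached from the start state, so discard them.
Initial partition by acceptance: {1,4} | {3}.
No further refinement is possible. Final partition (2 blocks): {1,4} | {3}.
State 4 belongs to the block {1,4}, which has 2 states.

2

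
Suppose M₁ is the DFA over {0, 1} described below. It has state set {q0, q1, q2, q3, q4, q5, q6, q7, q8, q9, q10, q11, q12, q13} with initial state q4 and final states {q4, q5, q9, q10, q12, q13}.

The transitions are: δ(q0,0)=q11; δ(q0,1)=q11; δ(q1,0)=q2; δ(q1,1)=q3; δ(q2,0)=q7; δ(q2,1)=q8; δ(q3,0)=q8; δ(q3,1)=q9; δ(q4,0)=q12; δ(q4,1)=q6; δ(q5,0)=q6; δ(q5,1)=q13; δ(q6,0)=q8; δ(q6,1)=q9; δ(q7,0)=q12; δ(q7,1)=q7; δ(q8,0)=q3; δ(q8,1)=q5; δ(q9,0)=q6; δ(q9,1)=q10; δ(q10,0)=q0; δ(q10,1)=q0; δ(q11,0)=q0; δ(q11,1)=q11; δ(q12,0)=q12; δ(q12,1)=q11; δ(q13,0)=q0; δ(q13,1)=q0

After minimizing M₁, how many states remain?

6

States {q1,q2,q7} cannot be reached from the start state, so discard them.
Initial partition by acceptance: {q4,q5,q9,q10,q12,q13} | {q0,q3,q6,q8,q11}.
On input 0, block {q4,q5,q9,q10,q12,q13} splits into {q5,q9,q10,q13} and {q4,q12}.
Split {q5,q9,q10,q13} by δ(·,1) → {q5,q9} and {q10,q13}.
Split {q0,q3,q6,q8,q11} by δ(·,1) → {q3,q6,q8} and {q0,q11}.
Split {q4,q12} by δ(·,1) → {q4} and {q12}.
No further refinement is possible. Final partition (6 blocks): {q5,q9} | {q3,q6,q8} | {q4} | {q10,q13} | {q0,q11} | {q12}.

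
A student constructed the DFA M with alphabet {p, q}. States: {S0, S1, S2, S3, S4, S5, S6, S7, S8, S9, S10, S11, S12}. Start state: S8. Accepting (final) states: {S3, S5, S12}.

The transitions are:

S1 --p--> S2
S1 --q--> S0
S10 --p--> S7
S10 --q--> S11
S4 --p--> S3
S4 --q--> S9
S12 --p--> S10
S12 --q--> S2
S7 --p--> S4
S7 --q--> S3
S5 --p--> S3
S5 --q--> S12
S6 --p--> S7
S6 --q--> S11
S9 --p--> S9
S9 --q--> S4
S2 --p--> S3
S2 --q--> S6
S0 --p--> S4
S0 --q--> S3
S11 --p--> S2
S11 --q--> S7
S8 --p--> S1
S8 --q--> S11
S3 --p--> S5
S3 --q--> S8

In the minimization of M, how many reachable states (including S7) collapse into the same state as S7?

P0 = {S3,S5,S12} | {S0,S1,S2,S4,S6,S7,S8,S9,S10,S11}.
Split {S3,S5,S12} by δ(·,p) → {S3,S5} and {S12}.
Split {S3,S5} by δ(·,q) → {S3} and {S5}.
Split {S0,S1,S2,S4,S6,S7,S8,S9,S10,S11} by δ(·,p) → {S0,S1,S6,S7,S8,S9,S10,S11} and {S2,S4}.
On input p, block {S0,S1,S6,S7,S8,S9,S10,S11} splits into {S0,S1,S7,S11} and {S6,S8,S9,S10}.
On input q, block {S0,S1,S7,S11} splits into {S0,S7} and {S1,S11}.
On input p, block {S6,S8,S9,S10} splits into {S6,S10} and {S8} and {S9}.
Split {S2,S4} by δ(·,q) → {S2} and {S4}.
No further refinement is possible. Final partition (10 blocks): {S3} | {S0,S7} | {S12} | {S5} | {S2} | {S6,S10} | {S1,S11} | {S8} | {S9} | {S4}.
State S7 belongs to the block {S0,S7}, which has 2 states.

2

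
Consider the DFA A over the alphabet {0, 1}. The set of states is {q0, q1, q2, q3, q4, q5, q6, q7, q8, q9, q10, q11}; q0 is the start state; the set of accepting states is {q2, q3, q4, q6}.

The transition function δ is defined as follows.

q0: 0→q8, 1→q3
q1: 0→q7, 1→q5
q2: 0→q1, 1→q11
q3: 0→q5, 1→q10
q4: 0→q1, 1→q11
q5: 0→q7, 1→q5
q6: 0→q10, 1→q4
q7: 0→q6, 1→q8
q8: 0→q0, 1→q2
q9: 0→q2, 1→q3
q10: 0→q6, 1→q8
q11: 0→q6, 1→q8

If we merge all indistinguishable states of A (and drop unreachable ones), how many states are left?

5

First remove the unreachable states {q9}; 11 states remain.
Start with accepting vs non-accepting: {q2,q3,q4,q6} | {q0,q1,q5,q7,q8,q10,q11}.
On input 1, block {q2,q3,q4,q6} splits into {q2,q3,q4} and {q6}.
Split {q0,q1,q5,q7,q8,q10,q11} by δ(·,0) → {q0,q1,q5,q8} and {q7,q10,q11}.
Refine {q0,q1,q5,q8} on symbol 0: members go to different blocks, giving {q0,q8} and {q1,q5}.
The partition is now stable with 5 blocks: {q2,q3,q4} | {q0,q8} | {q6} | {q7,q10,q11} | {q1,q5}.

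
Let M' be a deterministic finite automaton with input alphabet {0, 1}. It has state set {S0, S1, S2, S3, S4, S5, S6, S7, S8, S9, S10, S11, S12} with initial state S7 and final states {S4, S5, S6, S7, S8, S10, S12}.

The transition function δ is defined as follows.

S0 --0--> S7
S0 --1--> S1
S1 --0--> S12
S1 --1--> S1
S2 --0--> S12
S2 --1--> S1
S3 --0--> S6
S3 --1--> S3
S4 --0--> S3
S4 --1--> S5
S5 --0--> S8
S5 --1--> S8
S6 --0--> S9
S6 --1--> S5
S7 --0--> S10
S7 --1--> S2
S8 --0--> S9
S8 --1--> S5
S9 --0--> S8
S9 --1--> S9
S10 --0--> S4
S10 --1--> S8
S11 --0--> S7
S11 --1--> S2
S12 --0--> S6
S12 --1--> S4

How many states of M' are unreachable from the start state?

No path from S7 leads to S0, S11; the other 11 states are all reachable.

2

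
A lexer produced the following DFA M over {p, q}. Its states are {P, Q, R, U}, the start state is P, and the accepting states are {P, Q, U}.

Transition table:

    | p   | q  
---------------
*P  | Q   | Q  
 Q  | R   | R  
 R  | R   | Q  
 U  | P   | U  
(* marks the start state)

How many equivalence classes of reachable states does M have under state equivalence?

Reachable states from the start: {P,Q,R}. Unreachable: {U} — drop them.
Initial partition by acceptance: {P,Q} | {R}.
Split {P,Q} by δ(·,p) → {P} and {Q}.
The partition is now stable with 3 blocks: {P} | {R} | {Q}.

3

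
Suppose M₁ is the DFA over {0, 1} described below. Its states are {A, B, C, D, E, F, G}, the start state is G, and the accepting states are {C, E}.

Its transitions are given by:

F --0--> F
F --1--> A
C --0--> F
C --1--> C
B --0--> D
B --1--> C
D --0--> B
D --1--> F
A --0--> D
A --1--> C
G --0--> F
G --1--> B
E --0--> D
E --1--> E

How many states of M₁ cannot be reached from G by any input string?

1

BFS from G reaches {A, B, C, D, F, G}; the 1 state(s) E are never visited.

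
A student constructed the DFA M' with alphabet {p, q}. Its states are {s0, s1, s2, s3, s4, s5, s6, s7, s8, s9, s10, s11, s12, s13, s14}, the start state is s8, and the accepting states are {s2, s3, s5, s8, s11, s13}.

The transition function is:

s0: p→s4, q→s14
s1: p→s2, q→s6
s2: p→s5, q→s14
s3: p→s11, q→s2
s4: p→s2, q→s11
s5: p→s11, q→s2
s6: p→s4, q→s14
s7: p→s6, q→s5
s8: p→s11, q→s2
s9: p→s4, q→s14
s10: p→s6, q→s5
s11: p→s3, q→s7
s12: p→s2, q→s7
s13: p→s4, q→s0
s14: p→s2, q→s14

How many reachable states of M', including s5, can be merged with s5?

First remove the unreachable states {s0,s1,s9,s10,s12,s13}; 9 states remain.
Initial partition by acceptance: {s2,s3,s5,s8,s11} | {s4,s6,s7,s14}.
Split {s2,s3,s5,s8,s11} by δ(·,q) → {s3,s5,s8} and {s2,s11}.
On input p, block {s4,s6,s7,s14} splits into {s4,s14} and {s6,s7}.
On input q, block {s4,s14} splits into {s4} and {s14}.
Split {s2,s11} by δ(·,q) → {s2} and {s11}.
Split {s6,s7} by δ(·,p) → {s6} and {s7}.
No further refinement is possible. Final partition (7 blocks): {s3,s5,s8} | {s4} | {s2} | {s6} | {s14} | {s11} | {s7}.
The equivalence class containing s5 is {s3,s5,s8}, of size 3.

3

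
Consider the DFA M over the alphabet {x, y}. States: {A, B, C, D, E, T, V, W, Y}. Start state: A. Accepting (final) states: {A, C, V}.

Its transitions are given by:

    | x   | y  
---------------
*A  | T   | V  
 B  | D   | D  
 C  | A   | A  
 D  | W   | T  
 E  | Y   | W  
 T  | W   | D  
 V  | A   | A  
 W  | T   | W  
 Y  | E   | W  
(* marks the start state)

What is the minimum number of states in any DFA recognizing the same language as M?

3

States {B,C,E,Y} cannot be reached from the start state, so discard them.
P0 = {A,V} | {D,T,W}.
Refine {A,V} on symbol x: members go to different blocks, giving {V} and {A}.
Stable partition: {V} | {D,T,W} | {A} — 3 equivalence classes.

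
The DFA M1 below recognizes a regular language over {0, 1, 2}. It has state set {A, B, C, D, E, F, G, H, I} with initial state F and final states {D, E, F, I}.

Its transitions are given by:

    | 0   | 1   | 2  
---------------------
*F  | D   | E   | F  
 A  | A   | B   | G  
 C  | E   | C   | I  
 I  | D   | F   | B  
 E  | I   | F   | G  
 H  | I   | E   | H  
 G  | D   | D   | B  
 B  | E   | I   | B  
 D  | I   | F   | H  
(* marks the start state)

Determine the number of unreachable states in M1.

Starting at F and following transitions, the reachable set is {B, D, E, F, G, H, I}. That leaves A, C unreachable — 2 in total.

2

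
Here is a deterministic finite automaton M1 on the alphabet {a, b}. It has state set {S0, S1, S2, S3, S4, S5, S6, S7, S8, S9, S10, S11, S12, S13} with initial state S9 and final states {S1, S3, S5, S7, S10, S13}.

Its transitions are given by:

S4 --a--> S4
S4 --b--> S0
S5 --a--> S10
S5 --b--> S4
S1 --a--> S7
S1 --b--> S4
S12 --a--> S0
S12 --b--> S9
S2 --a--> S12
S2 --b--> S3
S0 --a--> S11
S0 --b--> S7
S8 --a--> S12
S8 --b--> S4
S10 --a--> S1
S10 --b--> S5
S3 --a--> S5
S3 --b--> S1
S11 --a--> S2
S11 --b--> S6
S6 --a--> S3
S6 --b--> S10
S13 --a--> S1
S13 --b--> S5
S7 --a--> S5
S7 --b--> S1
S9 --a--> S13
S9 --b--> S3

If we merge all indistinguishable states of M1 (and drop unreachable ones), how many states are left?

6

First remove the unreachable states {S8}; 13 states remain.
Initial partition by acceptance: {S1,S3,S5,S7,S10,S13} | {S0,S2,S4,S6,S9,S11,S12}.
Split {S1,S3,S5,S7,S10,S13} by δ(·,b) → {S3,S7,S10,S13} and {S1,S5}.
Split {S0,S2,S4,S6,S9,S11,S12} by δ(·,a) → {S0,S2,S4,S11,S12} and {S6,S9}.
Split {S0,S2,S4,S11,S12} by δ(·,b) → {S0,S2} and {S11,S12} and {S4}.
The partition is now stable with 6 blocks: {S3,S7,S10,S13} | {S0,S2} | {S1,S5} | {S6,S9} | {S11,S12} | {S4}.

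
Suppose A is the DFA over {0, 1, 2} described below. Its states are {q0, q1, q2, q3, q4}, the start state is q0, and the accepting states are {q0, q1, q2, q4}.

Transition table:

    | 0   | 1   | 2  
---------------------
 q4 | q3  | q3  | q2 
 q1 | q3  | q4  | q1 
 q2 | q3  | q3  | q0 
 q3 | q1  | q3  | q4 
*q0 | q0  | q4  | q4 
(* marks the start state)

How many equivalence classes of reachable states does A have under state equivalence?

5

Every state is reachable, so we keep all 5.
Initial partition by acceptance: {q0,q1,q2,q4} | {q3}.
Refine {q0,q1,q2,q4} on symbol 0: members go to different blocks, giving {q1,q2,q4} and {q0}.
On input 1, block {q1,q2,q4} splits into {q2,q4} and {q1}.
On input 2, block {q2,q4} splits into {q2} and {q4}.
The partition is now stable with 5 blocks: {q2} | {q3} | {q0} | {q1} | {q4}.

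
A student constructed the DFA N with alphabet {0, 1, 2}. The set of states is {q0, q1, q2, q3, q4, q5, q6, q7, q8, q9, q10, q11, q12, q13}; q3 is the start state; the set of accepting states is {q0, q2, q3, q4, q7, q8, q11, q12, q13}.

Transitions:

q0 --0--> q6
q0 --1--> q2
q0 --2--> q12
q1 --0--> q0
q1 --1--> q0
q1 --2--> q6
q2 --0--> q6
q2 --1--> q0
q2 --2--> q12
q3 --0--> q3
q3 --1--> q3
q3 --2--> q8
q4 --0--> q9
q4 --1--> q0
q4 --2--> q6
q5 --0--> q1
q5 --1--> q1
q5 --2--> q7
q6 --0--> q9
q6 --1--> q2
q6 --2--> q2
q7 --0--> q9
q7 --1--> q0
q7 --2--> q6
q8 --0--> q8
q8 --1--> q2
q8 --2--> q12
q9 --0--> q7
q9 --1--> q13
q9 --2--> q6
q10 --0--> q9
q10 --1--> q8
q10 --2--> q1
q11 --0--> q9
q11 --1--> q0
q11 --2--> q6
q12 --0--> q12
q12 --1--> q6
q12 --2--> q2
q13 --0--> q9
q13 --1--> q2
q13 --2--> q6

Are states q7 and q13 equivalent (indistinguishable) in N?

Yes

Reachable states from the start: {q0,q2,q3,q6,q7,q8,q9,q12,q13}. Unreachable: {q1,q4,q5,q10,q11} — drop them.
P0 = {q0,q2,q3,q7,q8,q12,q13} | {q6,q9}.
On input 0, block {q0,q2,q3,q7,q8,q12,q13} splits into {q0,q2,q7,q13} and {q3,q8,q12}.
Split {q0,q2,q7,q13} by δ(·,2) → {q0,q2} and {q7,q13}.
Split {q6,q9} by δ(·,0) → {q6} and {q9}.
Split {q3,q8,q12} by δ(·,1) → {q3} and {q8} and {q12}.
The partition is now stable with 7 blocks: {q0,q2} | {q6} | {q3} | {q7,q13} | {q9} | {q8} | {q12}.
q7 and q13 lie in the same block of the stable partition, so they are equivalent — no string distinguishes them.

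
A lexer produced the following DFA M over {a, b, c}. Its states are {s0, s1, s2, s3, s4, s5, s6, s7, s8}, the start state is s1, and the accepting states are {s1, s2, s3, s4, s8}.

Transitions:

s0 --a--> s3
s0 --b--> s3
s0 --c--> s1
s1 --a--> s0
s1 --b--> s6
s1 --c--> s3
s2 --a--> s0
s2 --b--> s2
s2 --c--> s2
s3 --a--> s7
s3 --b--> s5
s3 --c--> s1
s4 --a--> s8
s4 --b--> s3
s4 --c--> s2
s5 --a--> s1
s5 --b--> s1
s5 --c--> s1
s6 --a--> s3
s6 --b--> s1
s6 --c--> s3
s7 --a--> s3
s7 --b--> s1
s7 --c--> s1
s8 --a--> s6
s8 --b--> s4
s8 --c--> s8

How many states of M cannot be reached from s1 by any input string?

3

No path from s1 leads to s2, s4, s8; the other 6 states are all reachable.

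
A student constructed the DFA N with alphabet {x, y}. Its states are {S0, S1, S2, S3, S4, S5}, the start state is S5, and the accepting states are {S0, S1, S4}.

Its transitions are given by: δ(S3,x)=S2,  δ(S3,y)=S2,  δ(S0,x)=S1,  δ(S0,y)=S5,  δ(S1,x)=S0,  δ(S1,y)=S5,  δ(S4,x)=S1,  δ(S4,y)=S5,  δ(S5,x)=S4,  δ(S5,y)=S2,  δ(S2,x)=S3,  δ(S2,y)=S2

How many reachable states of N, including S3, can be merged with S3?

2

Every state is reachable, so we keep all 6.
P0 = {S0,S1,S4} | {S2,S3,S5}.
On input x, block {S2,S3,S5} splits into {S2,S3} and {S5}.
No further refinement is possible. Final partition (3 blocks): {S0,S1,S4} | {S2,S3} | {S5}.
The equivalence class containing S3 is {S2,S3}, of size 2.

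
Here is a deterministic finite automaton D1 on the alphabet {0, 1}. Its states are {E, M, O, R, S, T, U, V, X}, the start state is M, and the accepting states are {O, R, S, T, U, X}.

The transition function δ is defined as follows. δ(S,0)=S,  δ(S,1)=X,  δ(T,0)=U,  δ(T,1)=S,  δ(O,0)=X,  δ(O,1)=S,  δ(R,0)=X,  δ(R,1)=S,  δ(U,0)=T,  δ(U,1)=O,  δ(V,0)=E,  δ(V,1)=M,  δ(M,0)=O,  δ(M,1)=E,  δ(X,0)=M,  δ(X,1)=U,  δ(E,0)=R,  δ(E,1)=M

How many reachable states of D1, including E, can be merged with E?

2

States {V} cannot be reached from the start state, so discard them.
Initial partition by acceptance: {O,R,S,T,U,X} | {E,M}.
Refine {O,R,S,T,U,X} on symbol 0: members go to different blocks, giving {O,R,S,T,U} and {X}.
Split {O,R,S,T,U} by δ(·,0) → {S,T,U} and {O,R}.
Refine {S,T,U} on symbol 1: members go to different blocks, giving {U} and {T} and {S}.
No further refinement is possible. Final partition (6 blocks): {U} | {E,M} | {X} | {O,R} | {T} | {S}.
The equivalence class containing E is {E,M}, of size 2.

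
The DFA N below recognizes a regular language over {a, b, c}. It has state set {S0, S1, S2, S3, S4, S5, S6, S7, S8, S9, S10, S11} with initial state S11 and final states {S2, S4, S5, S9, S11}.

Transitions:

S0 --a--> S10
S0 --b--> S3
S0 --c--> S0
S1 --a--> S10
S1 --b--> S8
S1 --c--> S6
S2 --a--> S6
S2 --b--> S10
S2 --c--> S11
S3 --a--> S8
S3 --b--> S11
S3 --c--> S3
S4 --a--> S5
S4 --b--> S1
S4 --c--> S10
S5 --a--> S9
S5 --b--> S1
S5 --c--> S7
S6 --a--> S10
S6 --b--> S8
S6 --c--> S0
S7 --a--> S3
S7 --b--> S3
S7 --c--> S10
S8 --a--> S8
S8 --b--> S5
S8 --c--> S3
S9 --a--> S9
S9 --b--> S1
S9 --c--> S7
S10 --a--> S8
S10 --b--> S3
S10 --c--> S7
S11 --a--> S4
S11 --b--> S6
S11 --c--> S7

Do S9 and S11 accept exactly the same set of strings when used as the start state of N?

States {S2} cannot be reached from the start state, so discard them.
Start with accepting vs non-accepting: {S4,S5,S9,S11} | {S0,S1,S3,S6,S7,S8,S10}.
On input b, block {S0,S1,S3,S6,S7,S8,S10} splits into {S0,S1,S6,S7,S10} and {S3,S8}.
Refine {S0,S1,S6,S7,S10} on symbol a: members go to different blocks, giving {S0,S1,S6} and {S7,S10}.
Stable partition: {S4,S5,S9,S11} | {S0,S1,S6} | {S3,S8} | {S7,S10} — 4 equivalence classes.
S9 and S11 lie in the same block of the stable partition, so they are equivalent — no string distinguishes them.

Yes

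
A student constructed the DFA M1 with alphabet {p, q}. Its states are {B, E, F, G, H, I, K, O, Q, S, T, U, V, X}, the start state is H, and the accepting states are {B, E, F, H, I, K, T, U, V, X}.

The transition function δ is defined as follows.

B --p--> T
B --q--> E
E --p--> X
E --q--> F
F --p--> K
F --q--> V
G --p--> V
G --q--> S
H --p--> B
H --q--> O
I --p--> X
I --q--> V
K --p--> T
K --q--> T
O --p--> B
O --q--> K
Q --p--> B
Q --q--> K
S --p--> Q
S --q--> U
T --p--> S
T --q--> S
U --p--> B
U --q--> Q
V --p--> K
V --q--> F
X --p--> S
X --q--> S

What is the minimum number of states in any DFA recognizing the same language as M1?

First remove the unreachable states {G,I}; 12 states remain.
P0 = {B,E,F,H,K,T,U,V,X} | {O,Q,S}.
Split {B,E,F,H,K,T,U,V,X} by δ(·,p) → {B,E,F,H,K,U,V} and {T,X}.
On input p, block {B,E,F,H,K,U,V} splits into {F,H,U,V} and {B,E,K}.
On input q, block {F,H,U,V} splits into {F,V} and {H,U}.
Refine {O,Q,S} on symbol p: members go to different blocks, giving {O,Q} and {S}.
Split {B,E,K} by δ(·,q) → {E} and {K} and {B}.
The partition is now stable with 8 blocks: {F,V} | {O,Q} | {T,X} | {E} | {H,U} | {S} | {K} | {B}.

8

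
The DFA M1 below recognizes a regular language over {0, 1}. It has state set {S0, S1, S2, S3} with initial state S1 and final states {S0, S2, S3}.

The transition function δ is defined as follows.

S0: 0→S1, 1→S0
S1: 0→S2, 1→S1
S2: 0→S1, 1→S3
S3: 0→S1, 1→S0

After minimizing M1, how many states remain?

2

Every state is reachable, so we keep all 4.
Initial partition by acceptance: {S0,S2,S3} | {S1}.
No further refinement is possible. Final partition (2 blocks): {S0,S2,S3} | {S1}.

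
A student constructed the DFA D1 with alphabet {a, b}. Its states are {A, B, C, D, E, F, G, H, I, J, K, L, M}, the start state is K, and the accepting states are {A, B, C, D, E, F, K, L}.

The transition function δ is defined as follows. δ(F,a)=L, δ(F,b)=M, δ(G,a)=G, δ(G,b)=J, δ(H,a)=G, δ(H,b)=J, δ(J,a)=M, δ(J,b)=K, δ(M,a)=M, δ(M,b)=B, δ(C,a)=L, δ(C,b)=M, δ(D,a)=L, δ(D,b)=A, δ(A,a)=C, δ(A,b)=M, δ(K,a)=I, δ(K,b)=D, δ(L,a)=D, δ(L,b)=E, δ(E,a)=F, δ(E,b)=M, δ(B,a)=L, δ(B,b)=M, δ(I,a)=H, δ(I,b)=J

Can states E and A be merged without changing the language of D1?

All states are reachable from the start state.
Initial partition by acceptance: {A,B,C,D,E,F,K,L} | {G,H,I,J,M}.
Split {A,B,C,D,E,F,K,L} by δ(·,a) → {A,B,C,D,E,F,L} and {K}.
Split {A,B,C,D,E,F,L} by δ(·,b) → {A,B,C,E,F} and {D,L}.
On input a, block {A,B,C,E,F} splits into {B,C,F} and {A,E}.
Split {G,H,I,J,M} by δ(·,b) → {G,H,I} and {J} and {M}.
No further refinement is possible. Final partition (7 blocks): {B,C,F} | {G,H,I} | {K} | {D,L} | {A,E} | {J} | {M}.
E and A lie in the same block of the stable partition, so they are equivalent — no string distinguishes them.

Yes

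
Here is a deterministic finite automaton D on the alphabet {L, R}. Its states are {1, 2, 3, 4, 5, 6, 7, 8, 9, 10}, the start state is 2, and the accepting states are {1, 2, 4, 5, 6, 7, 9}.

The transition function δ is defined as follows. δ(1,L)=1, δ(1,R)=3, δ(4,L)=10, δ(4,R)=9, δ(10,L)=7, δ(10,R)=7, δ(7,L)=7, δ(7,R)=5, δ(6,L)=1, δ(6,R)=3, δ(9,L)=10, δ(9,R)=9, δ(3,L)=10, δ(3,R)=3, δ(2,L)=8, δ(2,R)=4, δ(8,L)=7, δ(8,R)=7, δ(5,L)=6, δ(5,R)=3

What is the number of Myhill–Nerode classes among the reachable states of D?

5

Every state is reachable, so we keep all 10.
Initial partition by acceptance: {1,2,4,5,6,7,9} | {3,8,10}.
Refine {1,2,4,5,6,7,9} on symbol L: members go to different blocks, giving {1,5,6,7} and {2,4,9}.
On input R, block {1,5,6,7} splits into {1,5,6} and {7}.
Split {3,8,10} by δ(·,L) → {8,10} and {3}.
The partition is now stable with 5 blocks: {1,5,6} | {8,10} | {2,4,9} | {7} | {3}.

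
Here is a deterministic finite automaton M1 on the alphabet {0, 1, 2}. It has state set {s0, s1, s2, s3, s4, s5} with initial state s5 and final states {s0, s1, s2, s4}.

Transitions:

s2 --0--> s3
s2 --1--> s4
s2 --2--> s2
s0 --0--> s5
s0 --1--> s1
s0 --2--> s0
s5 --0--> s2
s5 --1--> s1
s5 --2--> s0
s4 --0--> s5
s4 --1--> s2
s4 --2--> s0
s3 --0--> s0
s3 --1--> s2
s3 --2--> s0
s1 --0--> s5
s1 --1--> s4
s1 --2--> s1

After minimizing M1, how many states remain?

2

All states are reachable from the start state.
P0 = {s0,s1,s2,s4} | {s3,s5}.
No further refinement is possible. Final partition (2 blocks): {s0,s1,s2,s4} | {s3,s5}.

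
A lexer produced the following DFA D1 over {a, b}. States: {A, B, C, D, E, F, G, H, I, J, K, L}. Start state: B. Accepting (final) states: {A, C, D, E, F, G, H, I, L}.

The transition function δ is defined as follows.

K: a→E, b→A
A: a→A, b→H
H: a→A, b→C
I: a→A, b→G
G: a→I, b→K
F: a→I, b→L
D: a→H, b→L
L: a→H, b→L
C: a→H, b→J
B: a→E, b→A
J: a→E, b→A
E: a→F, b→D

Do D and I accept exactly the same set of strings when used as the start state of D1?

All states are reachable from the start state.
Start with accepting vs non-accepting: {A,C,D,E,F,G,H,I,L} | {B,J,K}.
Refine {A,C,D,E,F,G,H,I,L} on symbol b: members go to different blocks, giving {A,D,E,F,H,I,L} and {C,G}.
Split {A,D,E,F,H,I,L} by δ(·,b) → {A,D,E,F,L} and {H,I}.
Refine {A,D,E,F,L} on symbol a: members go to different blocks, giving {D,F,L} and {A,E}.
Split {A,E} by δ(·,a) → {A} and {E}.
No further refinement is possible. Final partition (6 blocks): {D,F,L} | {B,J,K} | {C,G} | {H,I} | {A} | {E}.
D and I end up in different blocks, so they are distinguishable. For instance, the string 'bb' is accepted from only D.

No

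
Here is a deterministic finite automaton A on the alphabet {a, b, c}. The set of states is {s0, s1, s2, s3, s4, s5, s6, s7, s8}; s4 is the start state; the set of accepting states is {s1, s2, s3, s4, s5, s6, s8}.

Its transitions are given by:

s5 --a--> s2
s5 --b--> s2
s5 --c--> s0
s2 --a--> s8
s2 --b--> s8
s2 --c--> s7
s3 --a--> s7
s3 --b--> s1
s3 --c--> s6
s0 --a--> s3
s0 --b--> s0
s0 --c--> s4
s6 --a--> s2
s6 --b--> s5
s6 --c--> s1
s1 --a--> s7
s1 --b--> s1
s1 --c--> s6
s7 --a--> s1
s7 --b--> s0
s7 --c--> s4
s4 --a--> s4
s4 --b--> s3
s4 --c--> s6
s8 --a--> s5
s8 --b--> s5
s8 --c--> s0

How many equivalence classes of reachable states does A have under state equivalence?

Initial partition by acceptance: {s1,s2,s3,s4,s5,s6,s8} | {s0,s7}.
Split {s1,s2,s3,s4,s5,s6,s8} by δ(·,a) → {s2,s4,s5,s6,s8} and {s1,s3}.
On input b, block {s2,s4,s5,s6,s8} splits into {s2,s5,s6,s8} and {s4}.
Refine {s2,s5,s6,s8} on symbol c: members go to different blocks, giving {s2,s5,s8} and {s6}.
The partition is now stable with 5 blocks: {s2,s5,s8} | {s0,s7} | {s1,s3} | {s4} | {s6}.

5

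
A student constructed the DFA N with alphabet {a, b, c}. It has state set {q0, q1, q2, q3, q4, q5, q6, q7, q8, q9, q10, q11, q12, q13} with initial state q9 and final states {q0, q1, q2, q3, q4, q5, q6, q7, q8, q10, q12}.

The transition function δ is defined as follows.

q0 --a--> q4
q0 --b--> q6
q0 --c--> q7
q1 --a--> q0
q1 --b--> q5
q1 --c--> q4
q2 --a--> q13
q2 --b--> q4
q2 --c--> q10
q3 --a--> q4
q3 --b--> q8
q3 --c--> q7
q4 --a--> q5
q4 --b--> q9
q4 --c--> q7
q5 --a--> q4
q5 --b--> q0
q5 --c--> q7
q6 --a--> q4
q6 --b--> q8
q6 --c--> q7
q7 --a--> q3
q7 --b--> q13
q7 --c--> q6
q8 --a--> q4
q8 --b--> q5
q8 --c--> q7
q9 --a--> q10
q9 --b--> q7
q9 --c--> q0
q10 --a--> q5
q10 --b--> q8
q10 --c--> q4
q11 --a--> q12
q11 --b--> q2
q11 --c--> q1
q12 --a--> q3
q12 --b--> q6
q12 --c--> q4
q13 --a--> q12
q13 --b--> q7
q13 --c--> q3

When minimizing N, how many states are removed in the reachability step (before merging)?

3

Starting at q9 and following transitions, the reachable set is {q0, q3, q4, q5, q6, q7, q8, q9, q10, q12, q13}. That leaves q1, q2, q11 unreachable — 3 in total.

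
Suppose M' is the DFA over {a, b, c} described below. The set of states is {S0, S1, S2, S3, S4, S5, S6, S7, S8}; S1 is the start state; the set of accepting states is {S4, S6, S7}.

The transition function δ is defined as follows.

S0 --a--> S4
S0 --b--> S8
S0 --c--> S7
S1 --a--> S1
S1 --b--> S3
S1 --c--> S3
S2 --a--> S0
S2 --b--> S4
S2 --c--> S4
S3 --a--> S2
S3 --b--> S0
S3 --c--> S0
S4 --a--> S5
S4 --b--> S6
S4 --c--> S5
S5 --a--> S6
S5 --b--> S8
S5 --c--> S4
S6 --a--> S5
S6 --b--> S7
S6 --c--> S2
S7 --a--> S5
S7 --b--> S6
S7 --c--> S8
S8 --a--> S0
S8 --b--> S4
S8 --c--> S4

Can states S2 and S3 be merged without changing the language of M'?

No

Initial partition by acceptance: {S4,S6,S7} | {S0,S1,S2,S3,S5,S8}.
Refine {S0,S1,S2,S3,S5,S8} on symbol a: members go to different blocks, giving {S1,S2,S3,S8} and {S0,S5}.
Split {S4,S6,S7} by δ(·,c) → {S6,S7} and {S4}.
Split {S1,S2,S3,S8} by δ(·,a) → {S1,S3} and {S2,S8}.
Refine {S1,S3} on symbol a: members go to different blocks, giving {S1} and {S3}.
Split {S0,S5} by δ(·,a) → {S0} and {S5}.
No further refinement is possible. Final partition (7 blocks): {S6,S7} | {S1} | {S0} | {S4} | {S2,S8} | {S3} | {S5}.
S2 and S3 end up in different blocks, so they are distinguishable. For instance, the string 'b' is accepted from only S2.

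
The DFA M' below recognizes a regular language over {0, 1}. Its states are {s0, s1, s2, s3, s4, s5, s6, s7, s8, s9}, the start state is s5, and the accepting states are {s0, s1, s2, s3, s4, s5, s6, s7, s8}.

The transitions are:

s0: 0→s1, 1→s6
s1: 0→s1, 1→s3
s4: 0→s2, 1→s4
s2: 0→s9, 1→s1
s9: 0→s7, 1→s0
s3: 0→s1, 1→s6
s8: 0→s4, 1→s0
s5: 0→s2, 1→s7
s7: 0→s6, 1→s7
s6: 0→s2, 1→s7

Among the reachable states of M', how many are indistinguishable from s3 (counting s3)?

First remove the unreachable states {s4,s8}; 8 states remain.
Initial partition by acceptance: {s0,s1,s2,s3,s5,s6,s7} | {s9}.
On input 0, block {s0,s1,s2,s3,s5,s6,s7} splits into {s0,s1,s3,s5,s6,s7} and {s2}.
On input 0, block {s0,s1,s3,s5,s6,s7} splits into {s0,s1,s3,s7} and {s5,s6}.
Split {s0,s1,s3,s7} by δ(·,0) → {s0,s1,s3} and {s7}.
Split {s0,s1,s3} by δ(·,1) → {s0,s3} and {s1}.
Stable partition: {s0,s3} | {s9} | {s2} | {s5,s6} | {s7} | {s1} — 6 equivalence classes.
State s3 belongs to the block {s0,s3}, which has 2 states.

2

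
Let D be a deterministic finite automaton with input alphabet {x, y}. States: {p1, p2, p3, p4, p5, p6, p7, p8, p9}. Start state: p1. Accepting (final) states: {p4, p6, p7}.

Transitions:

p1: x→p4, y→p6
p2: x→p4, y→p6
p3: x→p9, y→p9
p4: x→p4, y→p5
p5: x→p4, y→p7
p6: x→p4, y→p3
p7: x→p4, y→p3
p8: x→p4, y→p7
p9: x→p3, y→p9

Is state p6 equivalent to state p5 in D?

First remove the unreachable states {p2,p8}; 7 states remain.
Initial partition by acceptance: {p4,p6,p7} | {p1,p3,p5,p9}.
Split {p1,p3,p5,p9} by δ(·,x) → {p1,p5} and {p3,p9}.
On input y, block {p4,p6,p7} splits into {p6,p7} and {p4}.
Stable partition: {p6,p7} | {p1,p5} | {p3,p9} | {p4} — 4 equivalence classes.
p6 and p5 end up in different blocks, so they are distinguishable. For instance, the string 'ε' is accepted from only p6.

No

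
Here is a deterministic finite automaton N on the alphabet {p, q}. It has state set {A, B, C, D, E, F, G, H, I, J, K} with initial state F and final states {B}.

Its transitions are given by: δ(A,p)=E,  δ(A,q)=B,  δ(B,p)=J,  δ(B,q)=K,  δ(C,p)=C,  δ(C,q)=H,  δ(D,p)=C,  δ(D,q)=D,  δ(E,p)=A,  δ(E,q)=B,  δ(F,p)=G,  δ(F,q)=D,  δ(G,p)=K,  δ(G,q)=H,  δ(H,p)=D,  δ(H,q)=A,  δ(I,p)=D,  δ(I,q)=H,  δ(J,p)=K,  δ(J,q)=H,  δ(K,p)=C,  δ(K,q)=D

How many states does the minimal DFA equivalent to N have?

7

States {I} cannot be reached from the start state, so discard them.
Initial partition by acceptance: {B} | {A,C,D,E,F,G,H,J,K}.
Refine {A,C,D,E,F,G,H,J,K} on symbol q: members go to different blocks, giving {C,D,F,G,H,J,K} and {A,E}.
On input q, block {C,D,F,G,H,J,K} splits into {C,D,F,G,J,K} and {H}.
On input q, block {C,D,F,G,J,K} splits into {C,G,J} and {D,F,K}.
On input p, block {C,G,J} splits into {G,J} and {C}.
On input p, block {D,F,K} splits into {D,K} and {F}.
Stable partition: {B} | {G,J} | {A,E} | {H} | {D,K} | {C} | {F} — 7 equivalence classes.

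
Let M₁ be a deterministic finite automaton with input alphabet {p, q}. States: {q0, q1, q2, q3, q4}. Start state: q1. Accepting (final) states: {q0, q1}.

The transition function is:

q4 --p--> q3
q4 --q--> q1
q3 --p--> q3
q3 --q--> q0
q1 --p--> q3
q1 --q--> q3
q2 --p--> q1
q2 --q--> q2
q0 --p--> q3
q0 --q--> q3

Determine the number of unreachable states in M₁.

2

No path from q1 leads to q2, q4; the other 3 states are all reachable.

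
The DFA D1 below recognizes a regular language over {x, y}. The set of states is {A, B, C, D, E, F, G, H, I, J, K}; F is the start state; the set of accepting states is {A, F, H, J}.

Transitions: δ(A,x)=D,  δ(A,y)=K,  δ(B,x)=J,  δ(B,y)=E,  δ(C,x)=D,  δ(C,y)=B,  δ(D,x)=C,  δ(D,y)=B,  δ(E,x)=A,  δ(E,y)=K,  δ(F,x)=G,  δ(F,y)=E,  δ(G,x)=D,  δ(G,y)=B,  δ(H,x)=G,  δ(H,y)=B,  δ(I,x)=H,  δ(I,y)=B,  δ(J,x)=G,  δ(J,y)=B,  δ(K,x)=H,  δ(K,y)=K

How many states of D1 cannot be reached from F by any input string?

1

Starting at F and following transitions, the reachable set is {A, B, C, D, E, F, G, H, J, K}. That leaves I unreachable — 1 in total.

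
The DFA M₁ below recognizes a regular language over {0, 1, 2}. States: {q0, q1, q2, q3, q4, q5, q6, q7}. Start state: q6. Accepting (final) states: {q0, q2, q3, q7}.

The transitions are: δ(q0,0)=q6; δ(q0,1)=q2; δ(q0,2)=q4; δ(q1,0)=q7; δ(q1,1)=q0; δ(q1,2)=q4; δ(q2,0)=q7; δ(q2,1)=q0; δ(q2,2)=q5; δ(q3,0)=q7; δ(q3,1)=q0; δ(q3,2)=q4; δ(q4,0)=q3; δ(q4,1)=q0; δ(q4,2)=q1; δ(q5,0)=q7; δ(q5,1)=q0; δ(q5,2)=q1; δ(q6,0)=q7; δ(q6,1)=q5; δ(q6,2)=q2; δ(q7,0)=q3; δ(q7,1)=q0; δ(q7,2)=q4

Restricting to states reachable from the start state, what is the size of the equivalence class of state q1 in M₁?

Start with accepting vs non-accepting: {q0,q2,q3,q7} | {q1,q4,q5,q6}.
On input 0, block {q0,q2,q3,q7} splits into {q2,q3,q7} and {q0}.
Split {q1,q4,q5,q6} by δ(·,1) → {q1,q4,q5} and {q6}.
Stable partition: {q2,q3,q7} | {q1,q4,q5} | {q0} | {q6} — 4 equivalence classes.
State q1 belongs to the block {q1,q4,q5}, which has 3 states.

3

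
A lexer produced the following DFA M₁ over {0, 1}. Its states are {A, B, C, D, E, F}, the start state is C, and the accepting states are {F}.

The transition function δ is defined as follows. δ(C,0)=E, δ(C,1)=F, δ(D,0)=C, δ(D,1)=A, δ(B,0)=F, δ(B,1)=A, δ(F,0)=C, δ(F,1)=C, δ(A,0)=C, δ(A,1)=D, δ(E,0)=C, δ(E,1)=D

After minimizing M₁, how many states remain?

States {B} cannot be reached from the start state, so discard them.
Start with accepting vs non-accepting: {F} | {A,C,D,E}.
On input 1, block {A,C,D,E} splits into {A,D,E} and {C}.
No further refinement is possible. Final partition (3 blocks): {F} | {A,D,E} | {C}.

3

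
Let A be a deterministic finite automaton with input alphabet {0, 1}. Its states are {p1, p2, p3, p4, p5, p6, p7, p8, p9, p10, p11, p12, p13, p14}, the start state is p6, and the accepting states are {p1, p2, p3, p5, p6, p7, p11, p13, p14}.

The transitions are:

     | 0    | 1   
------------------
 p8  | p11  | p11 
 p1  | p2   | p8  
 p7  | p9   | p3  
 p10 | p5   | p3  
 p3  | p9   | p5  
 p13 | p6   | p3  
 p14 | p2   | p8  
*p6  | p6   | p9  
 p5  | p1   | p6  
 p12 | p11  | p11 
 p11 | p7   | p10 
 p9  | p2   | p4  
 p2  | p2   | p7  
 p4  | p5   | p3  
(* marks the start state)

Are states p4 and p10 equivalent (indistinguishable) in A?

Yes

First remove the unreachable states {p12,p13,p14}; 11 states remain.
Start with accepting vs non-accepting: {p1,p2,p3,p5,p6,p7,p11} | {p4,p8,p9,p10}.
Refine {p1,p2,p3,p5,p6,p7,p11} on symbol 0: members go to different blocks, giving {p1,p2,p5,p6,p11} and {p3,p7}.
Refine {p1,p2,p5,p6,p11} on symbol 0: members go to different blocks, giving {p1,p2,p5,p6} and {p11}.
On input 1, block {p1,p2,p5,p6} splits into {p1,p6} and {p2} and {p5}.
On input 0, block {p1,p6} splits into {p1} and {p6}.
Split {p4,p8,p9,p10} by δ(·,0) → {p4,p10} and {p8} and {p9}.
On input 1, block {p3,p7} splits into {p3} and {p7}.
Stable partition: {p1} | {p4,p10} | {p3} | {p11} | {p2} | {p5} | {p6} | {p8} | {p9} | {p7} — 10 equivalence classes.
p4 and p10 lie in the same block of the stable partition, so they are equivalent — no string distinguishes them.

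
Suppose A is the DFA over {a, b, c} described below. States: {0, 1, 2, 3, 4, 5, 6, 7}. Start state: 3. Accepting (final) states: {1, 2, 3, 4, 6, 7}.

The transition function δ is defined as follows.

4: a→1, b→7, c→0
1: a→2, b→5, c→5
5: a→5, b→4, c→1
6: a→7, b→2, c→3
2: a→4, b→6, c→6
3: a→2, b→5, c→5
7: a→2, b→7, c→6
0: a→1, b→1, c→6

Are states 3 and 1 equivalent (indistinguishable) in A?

All states are reachable from the start state.
Initial partition by acceptance: {1,2,3,4,6,7} | {0,5}.
Split {1,2,3,4,6,7} by δ(·,b) → {2,4,6,7} and {1,3}.
Refine {2,4,6,7} on symbol a: members go to different blocks, giving {2,6,7} and {4}.
On input a, block {2,6,7} splits into {6,7} and {2}.
On input a, block {6,7} splits into {6} and {7}.
Refine {0,5} on symbol a: members go to different blocks, giving {0} and {5}.
Stable partition: {6} | {0} | {1,3} | {4} | {2} | {7} | {5} — 7 equivalence classes.
3 and 1 lie in the same block of the stable partition, so they are equivalent — no string distinguishes them.

Yes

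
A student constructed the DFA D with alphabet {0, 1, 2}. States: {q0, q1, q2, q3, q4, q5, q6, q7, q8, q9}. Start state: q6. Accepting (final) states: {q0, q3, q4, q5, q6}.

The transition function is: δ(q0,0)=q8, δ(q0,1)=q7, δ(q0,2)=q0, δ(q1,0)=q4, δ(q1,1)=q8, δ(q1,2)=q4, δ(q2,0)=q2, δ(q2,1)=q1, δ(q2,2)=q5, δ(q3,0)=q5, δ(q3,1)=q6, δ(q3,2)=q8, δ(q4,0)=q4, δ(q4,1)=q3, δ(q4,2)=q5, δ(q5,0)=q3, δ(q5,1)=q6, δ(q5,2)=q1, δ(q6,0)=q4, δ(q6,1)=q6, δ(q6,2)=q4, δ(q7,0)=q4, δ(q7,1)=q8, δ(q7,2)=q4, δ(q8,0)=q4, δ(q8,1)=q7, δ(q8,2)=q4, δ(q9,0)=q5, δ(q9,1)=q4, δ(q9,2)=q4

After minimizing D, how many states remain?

4

First remove the unreachable states {q0,q2,q9}; 7 states remain.
Initial partition by acceptance: {q3,q4,q5,q6} | {q1,q7,q8}.
On input 2, block {q3,q4,q5,q6} splits into {q3,q5} and {q4,q6}.
Refine {q4,q6} on symbol 1: members go to different blocks, giving {q4} and {q6}.
No further refinement is possible. Final partition (4 blocks): {q3,q5} | {q1,q7,q8} | {q4} | {q6}.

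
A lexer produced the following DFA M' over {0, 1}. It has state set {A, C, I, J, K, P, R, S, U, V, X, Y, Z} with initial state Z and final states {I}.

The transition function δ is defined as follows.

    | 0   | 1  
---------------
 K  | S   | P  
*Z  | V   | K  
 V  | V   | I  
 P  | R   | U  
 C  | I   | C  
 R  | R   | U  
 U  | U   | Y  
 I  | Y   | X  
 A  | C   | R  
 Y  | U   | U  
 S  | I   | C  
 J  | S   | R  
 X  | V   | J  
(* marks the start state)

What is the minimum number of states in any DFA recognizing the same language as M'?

6

First remove the unreachable states {A}; 12 states remain.
P0 = {I} | {C,J,K,P,R,S,U,V,X,Y,Z}.
Refine {C,J,K,P,R,S,U,V,X,Y,Z} on symbol 0: members go to different blocks, giving {J,K,P,R,U,V,X,Y,Z} and {C,S}.
On input 0, block {J,K,P,R,U,V,X,Y,Z} splits into {P,R,U,V,X,Y,Z} and {J,K}.
Refine {P,R,U,V,X,Y,Z} on symbol 1: members go to different blocks, giving {P,R,U,Y} and {X,Z} and {V}.
No further refinement is possible. Final partition (6 blocks): {I} | {P,R,U,Y} | {C,S} | {J,K} | {X,Z} | {V}.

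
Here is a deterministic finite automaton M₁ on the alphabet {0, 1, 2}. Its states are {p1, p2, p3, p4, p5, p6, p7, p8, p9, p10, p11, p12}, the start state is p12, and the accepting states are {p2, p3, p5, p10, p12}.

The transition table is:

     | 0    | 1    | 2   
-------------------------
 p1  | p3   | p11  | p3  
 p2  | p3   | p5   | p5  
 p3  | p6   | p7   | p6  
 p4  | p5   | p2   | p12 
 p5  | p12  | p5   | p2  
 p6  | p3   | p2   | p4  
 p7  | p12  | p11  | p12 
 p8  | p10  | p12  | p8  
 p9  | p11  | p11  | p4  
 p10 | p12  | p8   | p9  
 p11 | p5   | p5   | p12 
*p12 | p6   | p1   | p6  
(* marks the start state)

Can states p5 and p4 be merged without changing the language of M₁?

Reachable states from the start: {p1,p2,p3,p4,p5,p6,p7,p11,p12}. Unreachable: {p8,p9,p10} — drop them.
Initial partition by acceptance: {p2,p3,p5,p12} | {p1,p4,p6,p7,p11}.
Split {p2,p3,p5,p12} by δ(·,0) → {p2,p5} and {p3,p12}.
Split {p1,p4,p6,p7,p11} by δ(·,0) → {p1,p6,p7} and {p4,p11}.
Refine {p1,p6,p7} on symbol 1: members go to different blocks, giving {p1,p7} and {p6}.
The partition is now stable with 5 blocks: {p2,p5} | {p1,p7} | {p3,p12} | {p4,p11} | {p6}.
p5 and p4 end up in different blocks, so they are distinguishable. For instance, the string 'ε' is accepted from only p5.

No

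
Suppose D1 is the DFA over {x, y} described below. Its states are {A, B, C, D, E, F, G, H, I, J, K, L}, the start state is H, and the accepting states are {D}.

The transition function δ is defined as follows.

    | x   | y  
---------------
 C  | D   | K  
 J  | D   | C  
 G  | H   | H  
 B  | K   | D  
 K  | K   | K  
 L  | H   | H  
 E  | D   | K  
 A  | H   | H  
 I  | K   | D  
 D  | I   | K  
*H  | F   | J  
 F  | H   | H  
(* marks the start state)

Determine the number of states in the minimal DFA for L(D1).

Reachable states from the start: {C,D,F,H,I,J,K}. Unreachable: {A,B,E,G,L} — drop them.
P0 = {D} | {C,F,H,I,J,K}.
Split {C,F,H,I,J,K} by δ(·,x) → {F,H,I,K} and {C,J}.
Split {F,H,I,K} by δ(·,y) → {F,K} and {H} and {I}.
Refine {F,K} on symbol x: members go to different blocks, giving {F} and {K}.
Refine {C,J} on symbol y: members go to different blocks, giving {C} and {J}.
The partition is now stable with 7 blocks: {D} | {F} | {C} | {H} | {I} | {K} | {J}.

7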